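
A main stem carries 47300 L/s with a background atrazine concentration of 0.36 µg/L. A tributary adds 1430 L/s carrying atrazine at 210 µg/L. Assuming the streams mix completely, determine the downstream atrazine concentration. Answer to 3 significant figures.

6.51 µg/L

After mixing, C = (47300·0.3600 + 1430·210.0) / 48730 = 317300/48730 = 6.512 µg/L.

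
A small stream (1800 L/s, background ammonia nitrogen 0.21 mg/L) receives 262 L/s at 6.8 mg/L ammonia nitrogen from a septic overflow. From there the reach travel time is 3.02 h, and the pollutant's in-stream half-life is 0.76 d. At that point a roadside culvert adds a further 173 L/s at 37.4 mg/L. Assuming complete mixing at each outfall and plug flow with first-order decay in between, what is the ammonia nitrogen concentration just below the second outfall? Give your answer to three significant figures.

Flow-weighted average: C = (1800·0.2100 + 262.0·6.800) / 2062 = 2160/2062 = 1.047 mg/L; combined flow 2062 L/s.
Half-life 0.76 d → k = ln 2 / 0.76 = 0.9120 d⁻¹.
Applying C = C₀e^(−kt): 1.047 × 0.8916 = 0.9338 mg/L.
At the second outfall, C = (2062·0.9338 + 173.0·37.40) / (2062 + 173.0) = 3.756 mg/L.

3.76 mg/L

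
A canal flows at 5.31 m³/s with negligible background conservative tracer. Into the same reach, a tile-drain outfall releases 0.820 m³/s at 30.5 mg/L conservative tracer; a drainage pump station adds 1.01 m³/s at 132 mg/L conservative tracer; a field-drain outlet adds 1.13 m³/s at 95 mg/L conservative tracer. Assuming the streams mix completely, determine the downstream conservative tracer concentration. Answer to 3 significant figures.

Mixed concentration C = ΣQC/ΣQ = (5.310·0 + 0.8200·30.50 + 1.010·132.0 + 1.130·95.00) / 8.270 = 265.7/8.270 = 32.13 mg/L.

32.1 mg/L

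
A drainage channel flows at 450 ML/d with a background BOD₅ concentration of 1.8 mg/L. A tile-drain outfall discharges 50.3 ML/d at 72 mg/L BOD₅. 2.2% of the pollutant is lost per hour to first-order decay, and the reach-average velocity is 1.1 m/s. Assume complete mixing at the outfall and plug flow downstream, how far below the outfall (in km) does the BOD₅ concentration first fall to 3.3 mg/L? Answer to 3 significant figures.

176 km

Mass balance: C = (450.0·1.800 + 50.30·72.00) / 500.3 = 4432/500.3 = 8.858 mg/L.
2.2%/h lost → k = −ln(1 − 0.022) = 0.02225 h⁻¹.
Set 8.858·exp(−k·t) = 3.3 → t = ln(8.858/3.3)/k = 159800 s = 44.39 h.
Distance = v·t = 1.1·159800 = 175800 m = 175.8 km.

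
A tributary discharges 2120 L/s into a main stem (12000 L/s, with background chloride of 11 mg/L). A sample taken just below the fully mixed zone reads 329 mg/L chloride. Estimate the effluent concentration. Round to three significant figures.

2130 mg/L

Mass balance: 12000·11.00 + 2120·Cₑ = 14120·329.0
→ Cₑ = (14120·329.0 − 12000·11.00) / 2120 = 2129 mg/L.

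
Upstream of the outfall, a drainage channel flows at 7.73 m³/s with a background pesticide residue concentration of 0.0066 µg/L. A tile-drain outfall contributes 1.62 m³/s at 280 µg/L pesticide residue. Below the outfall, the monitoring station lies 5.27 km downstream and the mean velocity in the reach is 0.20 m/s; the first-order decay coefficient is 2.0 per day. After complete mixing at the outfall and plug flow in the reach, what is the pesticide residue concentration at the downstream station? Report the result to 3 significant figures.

26.4 µg/L

Mixed concentration C = ΣQC/ΣQ = (7.730·0.006600 + 1.620·280.0) / 9.350 = 453.7/9.350 = 48.52 µg/L.
Travel time t = 5.27·1000 / 0.20 = 26350 s = 7.319 h.
After decay, C = 48.52 × e^(−kt) = 48.52 × 0.5434 = 26.36 µg/L.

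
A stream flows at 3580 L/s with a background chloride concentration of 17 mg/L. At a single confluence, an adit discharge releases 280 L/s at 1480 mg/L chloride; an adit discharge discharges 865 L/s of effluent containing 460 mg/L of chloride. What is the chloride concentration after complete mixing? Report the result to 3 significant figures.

After mixing, C = (3580·17.00 + 280.0·1480 + 865.0·460.0) / 4725 = 873200/4725 = 184.8 mg/L.

185 mg/L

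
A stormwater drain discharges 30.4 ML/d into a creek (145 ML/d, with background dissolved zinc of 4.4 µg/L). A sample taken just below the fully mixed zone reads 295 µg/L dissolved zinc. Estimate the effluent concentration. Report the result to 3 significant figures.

1680 µg/L

Mass balance: 145.0·4.400 + 30.40·Cₑ = 175.4·295.0
→ Cₑ = (175.4·295.0 − 145.0·4.400) / 30.40 = 1681 µg/L.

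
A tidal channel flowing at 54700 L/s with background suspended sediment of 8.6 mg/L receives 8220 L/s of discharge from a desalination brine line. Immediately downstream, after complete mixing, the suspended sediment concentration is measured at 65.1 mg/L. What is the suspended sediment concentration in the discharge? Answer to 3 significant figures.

441 mg/L

Mass balance: 54700·8.600 + 8220·Cₑ = 62920·65.10
→ Cₑ = (62920·65.10 − 54700·8.600) / 8220 = 441.1 mg/L.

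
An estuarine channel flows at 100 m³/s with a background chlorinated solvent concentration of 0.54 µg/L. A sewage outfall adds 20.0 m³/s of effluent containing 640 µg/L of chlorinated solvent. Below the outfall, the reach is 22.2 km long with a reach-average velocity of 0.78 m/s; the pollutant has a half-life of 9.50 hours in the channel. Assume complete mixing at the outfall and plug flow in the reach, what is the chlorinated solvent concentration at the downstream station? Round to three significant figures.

Mass balance: C = (100.0·0.5400 + 20.00·640.0) / 120.0 = 12850/120.0 = 107.1 µg/L.
Travel time t = 22.2·1000 / 0.78 = 28460 s = 7.906 h.
Half-life 9.50 h → k = ln 2 / 9.50 = 0.07296 h⁻¹ = 1.751 d⁻¹.
First-order decay: C = 107.1·exp(−k·t) = 107.1·0.5617 = 60.16 µg/L.

60.2 µg/L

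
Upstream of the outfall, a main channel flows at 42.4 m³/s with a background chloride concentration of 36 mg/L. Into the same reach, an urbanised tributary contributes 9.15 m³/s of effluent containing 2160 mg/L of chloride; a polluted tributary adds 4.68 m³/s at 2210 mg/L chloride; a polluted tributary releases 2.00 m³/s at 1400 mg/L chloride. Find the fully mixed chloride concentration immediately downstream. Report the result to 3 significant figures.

Mass balance: C = (42.40·36.00 + 9.150·2160 + 4.680·2210 + 2.000·1400) / 58.23 = 34430/58.23 = 591.3 mg/L.

591 mg/L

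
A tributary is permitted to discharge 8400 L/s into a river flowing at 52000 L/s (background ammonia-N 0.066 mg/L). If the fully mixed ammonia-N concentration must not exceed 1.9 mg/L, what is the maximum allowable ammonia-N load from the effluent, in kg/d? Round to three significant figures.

Mass balance at the limit: 52000·0.06600 + 8400·Cₑ = 60400·1.9 → Cₑ = 13.25 mg/L.
8400 L/s = 8.400 m³/s. Load = 8.400 m³/s × 13.25 g/m³ × 86 400 s/d = 9619 kg/d.

9620 kg/d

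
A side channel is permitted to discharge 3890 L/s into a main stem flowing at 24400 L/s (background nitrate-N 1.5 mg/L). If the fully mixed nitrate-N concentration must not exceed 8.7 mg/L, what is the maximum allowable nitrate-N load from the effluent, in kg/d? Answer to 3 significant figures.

Mass balance at the limit: 24400·1.500 + 3890·Cₑ = 28290·8.7 → Cₑ = 53.86 mg/L.
3890 L/s = 3.890 m³/s. Load = 3.890 m³/s × 53.86 g/m³ × 86 400 s/d = 18100 kg/d.

18100 kg/d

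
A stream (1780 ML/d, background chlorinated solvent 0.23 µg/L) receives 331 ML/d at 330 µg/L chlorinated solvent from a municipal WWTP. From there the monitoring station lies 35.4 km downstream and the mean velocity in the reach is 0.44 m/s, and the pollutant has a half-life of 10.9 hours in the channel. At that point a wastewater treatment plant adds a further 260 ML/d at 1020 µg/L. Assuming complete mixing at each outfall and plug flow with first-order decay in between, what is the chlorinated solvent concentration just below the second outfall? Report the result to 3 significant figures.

123 µg/L

Mixed concentration C = ΣQC/ΣQ = (1780·0.2300 + 331.0·330.0) / 2111 = 109600/2111 = 51.94 µg/L; combined flow 2111 ML/d.
Travel time t = 35.4·1000 / 0.44 = 80450 s = 22.35 h.
Half-life 10.9 h → k = ln 2 / 10.9 = 0.06359 h⁻¹ = 1.526 d⁻¹.
After decay, C = 51.94 × e^(−kt) = 51.94 × 0.2414 = 12.54 µg/L.
Second outfall: C = (2111·12.54 + 260.0·1020)/2371 = 123.0 µg/L.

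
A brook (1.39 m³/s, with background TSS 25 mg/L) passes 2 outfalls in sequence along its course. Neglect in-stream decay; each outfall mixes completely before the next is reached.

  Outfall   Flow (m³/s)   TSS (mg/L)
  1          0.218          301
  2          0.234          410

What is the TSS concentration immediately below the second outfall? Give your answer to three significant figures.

107 mg/L

Below outfall 1: Q → 1.608 m³/s, C = (1.390·25.00 + 0.2180·301.0)/1.608 = 62.42 mg/L.
Below outfall 2: Q → 1.842 m³/s, C = (1.608·62.42 + 0.2340·410.0)/1.842 = 106.6 mg/L.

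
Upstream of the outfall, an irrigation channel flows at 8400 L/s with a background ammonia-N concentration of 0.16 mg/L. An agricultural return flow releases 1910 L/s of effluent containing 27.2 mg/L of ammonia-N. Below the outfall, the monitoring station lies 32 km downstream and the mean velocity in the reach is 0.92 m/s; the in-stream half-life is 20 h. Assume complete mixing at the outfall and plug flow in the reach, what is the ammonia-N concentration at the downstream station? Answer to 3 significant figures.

Conservation of mass: C = (8400·0.1600 + 1910·27.20) / 10310 = 53300/10310 = 5.169 mg/L.
Travel time t = 32·1000 / 0.92 = 34780 s = 9.662 h.
Half-life 20 h → k = ln 2 / 20 = 0.03466 h⁻¹ = 0.8318 d⁻¹.
Applying C = C₀e^(−kt): 5.169 × 0.7154 = 3.698 mg/L.

3.70 mg/L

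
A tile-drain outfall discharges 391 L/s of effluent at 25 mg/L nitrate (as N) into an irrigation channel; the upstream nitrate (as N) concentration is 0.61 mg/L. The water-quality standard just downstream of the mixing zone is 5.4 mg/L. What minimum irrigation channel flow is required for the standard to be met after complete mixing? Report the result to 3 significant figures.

Set C_mix = 5.4: (Q·0.6100 + 391.0·25.00) / (Q + 391.0) = 5.4
→ Q = 391.0·(25.00 − 5.4)/(5.4 − 0.6100) = 1600 L/s.

1600 L/s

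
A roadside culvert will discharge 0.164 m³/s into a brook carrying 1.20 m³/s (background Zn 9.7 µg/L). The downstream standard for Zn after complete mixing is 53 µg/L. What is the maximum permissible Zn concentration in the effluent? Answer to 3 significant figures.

At the limit, (Qr·Cr + Qe·Cₑ)/(Qr + Qe) = 53:
Cₑ = (1.364·53 − 1.200·9.700) / 0.1640 = 369.8 µg/L.

370 µg/L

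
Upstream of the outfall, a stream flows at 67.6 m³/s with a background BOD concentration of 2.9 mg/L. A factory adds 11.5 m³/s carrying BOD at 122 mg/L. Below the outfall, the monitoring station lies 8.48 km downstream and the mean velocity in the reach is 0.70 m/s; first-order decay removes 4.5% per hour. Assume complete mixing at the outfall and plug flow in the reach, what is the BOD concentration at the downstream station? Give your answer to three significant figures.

17.3 mg/L

After mixing, C = (67.60·2.900 + 11.50·122.0) / 79.10 = 1599/79.10 = 20.22 mg/L.
Travel time t = 8.48·1000 / 0.70 = 12110 s = 3.365 h.
4.5%/h lost → k = −ln(1 − 0.045) = 0.04604 h⁻¹.
After decay, C = 20.22 × e^(−kt) = 20.22 × 0.8565 = 17.31 mg/L.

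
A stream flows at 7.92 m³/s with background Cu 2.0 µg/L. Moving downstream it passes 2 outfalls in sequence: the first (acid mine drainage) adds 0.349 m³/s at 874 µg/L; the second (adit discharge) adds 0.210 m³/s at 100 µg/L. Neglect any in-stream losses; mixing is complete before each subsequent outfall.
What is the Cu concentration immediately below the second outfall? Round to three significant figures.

After outfall 1: Q = 7.920 + 0.3490 = 8.269 m³/s; C = (7.920·2.000 + 0.3490·874.0)/8.269 = 38.80 µg/L.
After outfall 2: Q = 8.269 + 0.2100 = 8.479 m³/s; C = (8.269·38.80 + 0.2100·100.0)/8.479 = 40.32 µg/L.

40.3 µg/L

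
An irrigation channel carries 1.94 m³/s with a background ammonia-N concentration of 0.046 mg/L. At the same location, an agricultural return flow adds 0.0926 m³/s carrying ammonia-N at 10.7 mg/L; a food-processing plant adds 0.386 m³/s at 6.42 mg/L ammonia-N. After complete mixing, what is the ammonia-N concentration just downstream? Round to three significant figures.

Flow-weighted average: C = (1.940·0.04600 + 0.09260·10.70 + 0.3860·6.420) / 2.419 = 3.558/2.419 = 1.471 mg/L.

1.47 mg/L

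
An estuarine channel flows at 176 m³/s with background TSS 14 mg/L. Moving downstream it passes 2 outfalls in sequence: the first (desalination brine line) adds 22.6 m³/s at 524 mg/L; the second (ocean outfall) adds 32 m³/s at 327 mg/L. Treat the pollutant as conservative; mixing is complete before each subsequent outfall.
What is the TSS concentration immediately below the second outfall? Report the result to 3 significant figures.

107 mg/L

Below outfall 1: Q → 198.6 m³/s, C = (176.0·14.00 + 22.60·524.0)/198.6 = 72.04 mg/L.
Below outfall 2: Q → 230.6 m³/s, C = (198.6·72.04 + 32.00·327.0)/230.6 = 107.4 mg/L.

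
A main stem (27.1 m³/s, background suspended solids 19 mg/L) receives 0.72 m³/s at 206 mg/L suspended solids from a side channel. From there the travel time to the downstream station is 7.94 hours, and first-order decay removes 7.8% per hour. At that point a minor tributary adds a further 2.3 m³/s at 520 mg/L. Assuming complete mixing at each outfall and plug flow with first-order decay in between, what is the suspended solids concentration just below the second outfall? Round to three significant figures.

51.3 mg/L

Mixed concentration C = ΣQC/ΣQ = (27.10·19.00 + 0.7200·206.0) / 27.82 = 663.2/27.82 = 23.84 mg/L; combined flow 27.82 m³/s.
7.8%/h lost → k = −ln(1 − 0.078) = 0.08121 h⁻¹.
Applying C = C₀e^(−kt): 23.84 × 0.5248 = 12.51 mg/L.
Second outfall: C = (27.82·12.51 + 2.300·520.0)/30.12 = 51.26 mg/L.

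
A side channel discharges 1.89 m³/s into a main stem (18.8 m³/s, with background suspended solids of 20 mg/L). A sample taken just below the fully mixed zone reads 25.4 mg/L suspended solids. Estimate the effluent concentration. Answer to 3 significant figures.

Mass balance: 18.80·20.00 + 1.890·Cₑ = 20.69·25.40
→ Cₑ = (20.69·25.40 − 18.80·20.00) / 1.890 = 79.11 mg/L.

79.1 mg/L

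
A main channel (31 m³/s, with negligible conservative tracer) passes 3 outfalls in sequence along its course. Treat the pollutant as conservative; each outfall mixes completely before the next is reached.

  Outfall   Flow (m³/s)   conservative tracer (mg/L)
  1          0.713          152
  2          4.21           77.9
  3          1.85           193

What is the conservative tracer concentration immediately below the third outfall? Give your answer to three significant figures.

21.0 mg/L

Below outfall 1: Q → 31.71 m³/s, C = (31.00·0 + 0.7130·152.0)/31.71 = 3.417 mg/L.
Below outfall 2: Q → 35.92 m³/s, C = (31.71·3.417 + 4.210·77.90)/35.92 = 12.15 mg/L.
Below outfall 3: Q → 37.77 m³/s, C = (35.92·12.15 + 1.850·193.0)/37.77 = 21.00 mg/L.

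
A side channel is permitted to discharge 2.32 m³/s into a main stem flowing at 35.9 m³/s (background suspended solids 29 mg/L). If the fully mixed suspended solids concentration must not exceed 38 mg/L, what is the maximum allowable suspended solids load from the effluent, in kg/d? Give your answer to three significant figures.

35500 kg/d

Mass balance at the limit: 35.90·29.00 + 2.320·Cₑ = 38.22·38 → Cₑ = 177.3 mg/L.
Load = 2.320 m³/s × 177.3 g/m³ × 86 400 s/d = 35530 kg/d.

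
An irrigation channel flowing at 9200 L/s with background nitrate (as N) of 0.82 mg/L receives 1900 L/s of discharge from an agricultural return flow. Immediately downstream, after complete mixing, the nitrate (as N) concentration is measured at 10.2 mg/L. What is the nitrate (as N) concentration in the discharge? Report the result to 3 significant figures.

55.6 mg/L

Mass balance: 9200·0.8200 + 1900·Cₑ = 11100·10.20
→ Cₑ = (11100·10.20 − 9200·0.8200) / 1900 = 55.62 mg/L.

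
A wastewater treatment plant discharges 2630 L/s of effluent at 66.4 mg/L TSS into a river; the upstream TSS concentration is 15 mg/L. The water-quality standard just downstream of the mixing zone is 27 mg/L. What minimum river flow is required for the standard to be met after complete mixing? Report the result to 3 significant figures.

Set C_mix = 27: (Q·15.00 + 2630·66.40) / (Q + 2630) = 27
→ Q = 2630·(66.40 − 27)/(27 − 15.00) = 8635 L/s.

8640 L/s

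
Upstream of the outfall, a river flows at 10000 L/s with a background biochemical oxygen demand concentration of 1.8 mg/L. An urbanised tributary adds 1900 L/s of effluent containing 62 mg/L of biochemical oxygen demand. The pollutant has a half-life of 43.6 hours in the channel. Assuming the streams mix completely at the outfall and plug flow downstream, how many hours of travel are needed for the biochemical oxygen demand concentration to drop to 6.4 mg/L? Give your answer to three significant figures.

Flow-weighted average: C = (10000·1.800 + 1900·62.00) / 11900 = 135800/11900 = 11.41 mg/L.
Half-life 43.6 h → k = ln 2 / 43.6 = 0.01590 h⁻¹ = 0.3815 d⁻¹.
11.41·exp(−k·t) = 6.4 → t = ln(11.41/6.4)/k = 131000 s = 36.38 h.

36.4 h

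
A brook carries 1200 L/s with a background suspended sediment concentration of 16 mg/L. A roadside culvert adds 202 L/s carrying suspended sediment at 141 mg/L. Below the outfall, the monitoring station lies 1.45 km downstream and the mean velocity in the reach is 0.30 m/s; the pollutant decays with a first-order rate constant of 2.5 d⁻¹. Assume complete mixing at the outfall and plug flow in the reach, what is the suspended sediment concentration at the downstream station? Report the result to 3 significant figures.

Mixed concentration C = ΣQC/ΣQ = (1200·16.00 + 202.0·141.0) / 1402 = 47680/1402 = 34.01 mg/L.
Travel time t = 1.45·1000 / 0.30 = 4833 s = 1.343 h.
Applying C = C₀e^(−kt): 34.01 × 0.8695 = 29.57 mg/L.

29.6 mg/L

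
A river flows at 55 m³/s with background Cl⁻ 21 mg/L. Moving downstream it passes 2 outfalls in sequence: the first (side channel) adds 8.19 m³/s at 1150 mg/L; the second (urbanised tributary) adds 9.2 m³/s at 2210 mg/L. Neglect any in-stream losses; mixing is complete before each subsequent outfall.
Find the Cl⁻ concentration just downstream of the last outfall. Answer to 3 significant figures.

After outfall 1: Q = 55.00 + 8.190 = 63.19 m³/s; C = (55.00·21.00 + 8.190·1150)/63.19 = 167.3 mg/L.
After outfall 2: Q = 63.19 + 9.200 = 72.39 m³/s; C = (63.19·167.3 + 9.200·2210)/72.39 = 426.9 mg/L.

427 mg/L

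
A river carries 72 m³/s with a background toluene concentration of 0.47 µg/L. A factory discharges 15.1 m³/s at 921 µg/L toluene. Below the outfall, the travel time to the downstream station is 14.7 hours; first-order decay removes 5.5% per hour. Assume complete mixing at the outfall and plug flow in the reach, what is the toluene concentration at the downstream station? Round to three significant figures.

Flow-weighted average: C = (72.00·0.4700 + 15.10·921.0) / 87.10 = 13940/87.10 = 160.1 µg/L.
5.5%/h lost → k = −ln(1 − 0.055) = 0.05657 h⁻¹.
Decay over the reach: 160.1·exp(−kt) = 160.1·0.4354 = 69.68 µg/L.

69.7 µg/L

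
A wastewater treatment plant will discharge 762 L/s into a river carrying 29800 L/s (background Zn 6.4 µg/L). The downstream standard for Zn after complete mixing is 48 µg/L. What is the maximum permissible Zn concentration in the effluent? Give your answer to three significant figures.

1670 µg/L

At the limit, (Qr·Cr + Qe·Cₑ)/(Qr + Qe) = 48:
Cₑ = (30560·48 − 29800·6.400) / 762.0 = 1675 µg/L.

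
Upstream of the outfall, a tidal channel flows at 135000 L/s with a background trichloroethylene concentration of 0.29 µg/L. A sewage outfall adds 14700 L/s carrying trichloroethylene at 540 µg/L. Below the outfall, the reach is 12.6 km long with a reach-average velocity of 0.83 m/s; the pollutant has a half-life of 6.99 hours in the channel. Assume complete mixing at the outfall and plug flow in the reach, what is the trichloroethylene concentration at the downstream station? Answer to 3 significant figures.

Flow-weighted average: C = (135000·0.2900 + 14700·540.0) / 149700 = 7977000/149700 = 53.29 µg/L.
Travel time t = 12.6·1000 / 0.83 = 15180 s = 4.217 h.
Half-life 6.99 h → k = ln 2 / 6.99 = 0.09916 h⁻¹ = 2.380 d⁻¹.
Applying C = C₀e^(−kt): 53.29 × 0.6583 = 35.08 µg/L.

35.1 µg/L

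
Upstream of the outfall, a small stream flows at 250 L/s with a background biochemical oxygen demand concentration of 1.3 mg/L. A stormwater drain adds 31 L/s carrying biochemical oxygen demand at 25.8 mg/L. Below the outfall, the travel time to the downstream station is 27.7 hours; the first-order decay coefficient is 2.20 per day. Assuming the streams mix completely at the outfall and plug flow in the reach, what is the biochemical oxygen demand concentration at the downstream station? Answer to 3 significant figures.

After mixing, C = (250.0·1.300 + 31.00·25.80) / 281.0 = 1125/281.0 = 4.003 mg/L.
First-order decay: C = 4.003·exp(−k·t) = 4.003·0.07893 = 0.3160 mg/L.

0.316 mg/L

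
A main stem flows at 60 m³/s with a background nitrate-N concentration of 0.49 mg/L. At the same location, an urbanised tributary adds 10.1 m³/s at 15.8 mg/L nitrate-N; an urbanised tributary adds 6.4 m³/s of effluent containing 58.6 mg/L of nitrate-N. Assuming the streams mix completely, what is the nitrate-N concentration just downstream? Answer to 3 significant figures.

7.37 mg/L

Mixed concentration C = ΣQC/ΣQ = (60.00·0.4900 + 10.10·15.80 + 6.400·58.60) / 76.50 = 564.0/76.50 = 7.373 mg/L.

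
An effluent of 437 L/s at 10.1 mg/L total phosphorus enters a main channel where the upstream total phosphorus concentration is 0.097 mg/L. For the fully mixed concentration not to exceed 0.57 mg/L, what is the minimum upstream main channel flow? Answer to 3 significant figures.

8800 L/s

Set C_mix = 0.57: (Q·0.09700 + 437.0·10.10) / (Q + 437.0) = 0.57
→ Q = 437.0·(10.10 − 0.57)/(0.57 − 0.09700) = 8805 L/s.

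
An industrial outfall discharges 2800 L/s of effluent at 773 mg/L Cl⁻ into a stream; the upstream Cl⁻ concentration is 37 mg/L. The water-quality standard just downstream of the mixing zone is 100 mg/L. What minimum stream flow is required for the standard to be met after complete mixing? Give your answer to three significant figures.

Set C_mix = 100: (Q·37.00 + 2800·773.0) / (Q + 2800) = 100
→ Q = 2800·(773.0 − 100)/(100 − 37.00) = 29910 L/s.

29900 L/s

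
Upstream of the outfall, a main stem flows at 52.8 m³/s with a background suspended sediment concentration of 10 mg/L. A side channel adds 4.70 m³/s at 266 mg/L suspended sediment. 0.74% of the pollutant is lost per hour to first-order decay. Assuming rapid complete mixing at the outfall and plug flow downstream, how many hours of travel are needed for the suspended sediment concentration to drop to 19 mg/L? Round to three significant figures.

65.6 h

Conservation of mass: C = (52.80·10.00 + 4.700·266.0) / 57.50 = 1778/57.50 = 30.93 mg/L.
0.74%/h lost → k = −ln(1 − 0.0074) = 0.007428 h⁻¹.
30.93·exp(−k·t) = 19 → t = ln(30.93/19)/k = 236100 s = 65.58 h.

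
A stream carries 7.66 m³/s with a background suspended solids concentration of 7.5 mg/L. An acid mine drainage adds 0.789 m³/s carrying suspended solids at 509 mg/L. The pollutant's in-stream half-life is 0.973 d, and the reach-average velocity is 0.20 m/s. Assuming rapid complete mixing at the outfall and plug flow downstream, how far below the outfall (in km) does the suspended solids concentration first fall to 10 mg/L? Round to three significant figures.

41.1 km

Mixed concentration C = ΣQC/ΣQ = (7.660·7.500 + 0.7890·509.0) / 8.449 = 459.1/8.449 = 54.33 mg/L.
Half-life 0.973 d → k = ln 2 / 0.973 = 0.7124 d⁻¹.
Set 54.33·exp(−k·t) = 10 → t = ln(54.33/10)/k = 205300 s = 57.02 h.
Distance = v·t = 0.20·205300 = 41060 m = 41.06 km.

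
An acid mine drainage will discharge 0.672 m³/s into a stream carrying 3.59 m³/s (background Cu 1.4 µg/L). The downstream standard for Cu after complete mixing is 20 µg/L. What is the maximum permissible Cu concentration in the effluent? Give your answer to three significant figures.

At the limit, (Qr·Cr + Qe·Cₑ)/(Qr + Qe) = 20:
Cₑ = (4.262·20 − 3.590·1.400) / 0.6720 = 119.4 µg/L.

119 µg/L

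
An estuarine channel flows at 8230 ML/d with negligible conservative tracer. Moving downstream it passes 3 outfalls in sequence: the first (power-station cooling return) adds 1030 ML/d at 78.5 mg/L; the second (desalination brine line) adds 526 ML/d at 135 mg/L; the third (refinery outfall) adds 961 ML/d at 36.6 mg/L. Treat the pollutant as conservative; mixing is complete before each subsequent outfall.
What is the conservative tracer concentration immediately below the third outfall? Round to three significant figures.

17.4 mg/L

Outfall 1: combined Q = 9260 ML/d; C = (8230·0 + 1030·78.50)/9260 = 8.732 mg/L.
Outfall 2: combined Q = 9786 ML/d; C = (9260·8.732 + 526.0·135.0)/9786 = 15.52 mg/L.
Outfall 3: combined Q = 10750 ML/d; C = (9786·15.52 + 961.0·36.60)/10750 = 17.40 mg/L.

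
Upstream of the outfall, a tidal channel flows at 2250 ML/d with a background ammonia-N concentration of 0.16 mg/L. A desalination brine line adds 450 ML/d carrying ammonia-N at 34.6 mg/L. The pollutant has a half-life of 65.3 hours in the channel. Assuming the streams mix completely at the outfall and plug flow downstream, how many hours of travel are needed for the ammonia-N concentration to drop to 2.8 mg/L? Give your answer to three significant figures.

70.2 h

After mixing, C = (2250·0.1600 + 450.0·34.60) / 2700 = 15930/2700 = 5.900 mg/L.
Half-life 65.3 h → k = ln 2 / 65.3 = 0.01061 h⁻¹ = 0.2548 d⁻¹.
5.900·exp(−k·t) = 2.8 → t = ln(5.900/2.8)/k = 252800 s = 70.22 h.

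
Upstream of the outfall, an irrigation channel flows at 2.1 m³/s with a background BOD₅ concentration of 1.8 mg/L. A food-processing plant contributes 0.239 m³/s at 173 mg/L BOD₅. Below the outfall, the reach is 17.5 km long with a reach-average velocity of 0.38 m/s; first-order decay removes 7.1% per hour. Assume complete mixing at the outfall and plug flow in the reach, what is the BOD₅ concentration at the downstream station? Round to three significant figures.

Mass balance: C = (2.100·1.800 + 0.2390·173.0) / 2.339 = 45.13/2.339 = 19.29 mg/L.
Travel time t = 17.5·1000 / 0.38 = 46050 s = 12.79 h.
7.1%/h lost → k = −ln(1 − 0.071) = 0.07365 h⁻¹.
After decay, C = 19.29 × e^(−kt) = 19.29 × 0.3898 = 7.521 mg/L.

7.52 mg/L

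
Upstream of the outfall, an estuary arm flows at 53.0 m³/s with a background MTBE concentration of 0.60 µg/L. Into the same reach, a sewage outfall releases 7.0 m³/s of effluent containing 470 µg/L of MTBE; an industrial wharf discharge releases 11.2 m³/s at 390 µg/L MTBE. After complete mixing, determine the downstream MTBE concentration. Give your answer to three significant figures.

Mass balance: C = (53.00·0.6000 + 7.000·470.0 + 11.20·390.0) / 71.20 = 7690/71.20 = 108.0 µg/L.

108 µg/L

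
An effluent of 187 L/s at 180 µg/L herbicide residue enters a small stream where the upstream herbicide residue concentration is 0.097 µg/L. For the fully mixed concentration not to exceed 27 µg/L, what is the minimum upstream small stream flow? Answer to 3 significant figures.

Set C_mix = 27: (Q·0.09700 + 187.0·180.0) / (Q + 187.0) = 27
→ Q = 187.0·(180.0 − 27)/(27 − 0.09700) = 1063 L/s.

1060 L/s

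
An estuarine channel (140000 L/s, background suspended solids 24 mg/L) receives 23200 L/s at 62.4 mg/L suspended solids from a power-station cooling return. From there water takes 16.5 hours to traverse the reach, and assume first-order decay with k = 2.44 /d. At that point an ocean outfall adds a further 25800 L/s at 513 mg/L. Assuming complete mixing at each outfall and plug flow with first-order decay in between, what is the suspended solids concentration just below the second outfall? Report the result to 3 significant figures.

74.8 mg/L

Mixed concentration C = ΣQC/ΣQ = (140000·24.00 + 23200·62.40) / 163200 = 4808000/163200 = 29.46 mg/L; combined flow 163200 L/s.
Decay over the reach: 29.46·exp(−kt) = 29.46·0.1868 = 5.504 mg/L.
Second outfall: C = (163200·5.504 + 25800·513.0)/189000 = 74.78 mg/L.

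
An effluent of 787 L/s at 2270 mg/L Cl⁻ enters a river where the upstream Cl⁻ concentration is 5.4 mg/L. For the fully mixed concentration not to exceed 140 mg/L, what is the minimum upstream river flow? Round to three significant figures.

12500 L/s

Set C_mix = 140: (Q·5.400 + 787.0·2270) / (Q + 787.0) = 140
→ Q = 787.0·(2270 − 140)/(140 − 5.400) = 12450 L/s.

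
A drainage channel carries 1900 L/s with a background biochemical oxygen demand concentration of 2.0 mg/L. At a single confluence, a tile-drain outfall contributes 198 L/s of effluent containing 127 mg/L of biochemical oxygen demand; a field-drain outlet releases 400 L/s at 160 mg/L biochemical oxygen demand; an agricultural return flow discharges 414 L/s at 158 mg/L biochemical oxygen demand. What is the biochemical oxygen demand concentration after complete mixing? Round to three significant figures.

Conservation of mass: C = (1900·2.000 + 198.0·127.0 + 400.0·160.0 + 414.0·158.0) / 2912 = 158400/2912 = 54.38 mg/L.

54.4 mg/L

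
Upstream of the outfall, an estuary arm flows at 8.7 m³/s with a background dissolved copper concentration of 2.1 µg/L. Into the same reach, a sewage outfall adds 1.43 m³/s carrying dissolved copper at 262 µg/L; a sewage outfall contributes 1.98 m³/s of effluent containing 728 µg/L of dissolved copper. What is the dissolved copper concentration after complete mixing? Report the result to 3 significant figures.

151 µg/L

Conservation of mass: C = (8.700·2.100 + 1.430·262.0 + 1.980·728.0) / 12.11 = 1834/12.11 = 151.5 µg/L.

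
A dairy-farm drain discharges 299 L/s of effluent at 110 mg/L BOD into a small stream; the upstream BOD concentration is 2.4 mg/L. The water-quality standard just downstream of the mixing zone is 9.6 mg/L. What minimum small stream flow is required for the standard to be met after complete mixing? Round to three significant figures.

4170 L/s

Set C_mix = 9.6: (Q·2.400 + 299.0·110.0) / (Q + 299.0) = 9.6
→ Q = 299.0·(110.0 − 9.6)/(9.6 − 2.400) = 4169 L/s.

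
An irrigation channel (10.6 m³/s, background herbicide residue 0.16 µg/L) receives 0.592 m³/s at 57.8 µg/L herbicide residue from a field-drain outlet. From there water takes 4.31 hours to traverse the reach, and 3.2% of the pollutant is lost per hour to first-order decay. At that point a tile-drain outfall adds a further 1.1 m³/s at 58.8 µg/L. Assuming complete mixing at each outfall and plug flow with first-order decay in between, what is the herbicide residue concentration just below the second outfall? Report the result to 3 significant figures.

Mixed concentration C = ΣQC/ΣQ = (10.60·0.1600 + 0.5920·57.80) / 11.19 = 35.91/11.19 = 3.209 µg/L; combined flow 11.19 m³/s.
3.2%/h lost → k = −ln(1 − 0.032) = 0.03252 h⁻¹.
First-order decay: C = 3.209·exp(−k·t) = 3.209·0.8692 = 2.789 µg/L.
Second outfall: C = (11.19·2.789 + 1.100·58.80)/12.29 = 7.802 µg/L.

7.80 µg/L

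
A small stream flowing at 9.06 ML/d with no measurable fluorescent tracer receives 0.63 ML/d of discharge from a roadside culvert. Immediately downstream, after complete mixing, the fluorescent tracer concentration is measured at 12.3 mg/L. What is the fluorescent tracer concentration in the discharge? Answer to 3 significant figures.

189 mg/L

Mass balance: 9.060·0 + 0.6300·Cₑ = 9.690·12.30
→ Cₑ = (9.690·12.30 − 9.060·0) / 0.6300 = 189.2 mg/L.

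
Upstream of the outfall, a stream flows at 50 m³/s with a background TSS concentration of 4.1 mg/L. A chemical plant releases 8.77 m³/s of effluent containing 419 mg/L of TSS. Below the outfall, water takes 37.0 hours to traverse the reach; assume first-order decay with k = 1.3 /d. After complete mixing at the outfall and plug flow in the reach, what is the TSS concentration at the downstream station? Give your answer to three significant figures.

8.90 mg/L

Mass balance: C = (50.00·4.100 + 8.770·419.0) / 58.77 = 3880/58.77 = 66.01 mg/L.
After decay, C = 66.01 × e^(−kt) = 66.01 × 0.1348 = 8.897 mg/L.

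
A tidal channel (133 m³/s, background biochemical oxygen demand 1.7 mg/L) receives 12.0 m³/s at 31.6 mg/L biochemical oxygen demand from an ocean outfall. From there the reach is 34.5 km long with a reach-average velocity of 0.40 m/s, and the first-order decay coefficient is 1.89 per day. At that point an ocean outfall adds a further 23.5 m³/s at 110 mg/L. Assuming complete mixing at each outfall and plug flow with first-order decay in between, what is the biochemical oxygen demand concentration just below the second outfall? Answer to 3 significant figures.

15.9 mg/L

Conservation of mass: C = (133.0·1.700 + 12.00·31.60) / 145.0 = 605.3/145.0 = 4.174 mg/L; combined flow 145.0 m³/s.
Travel time t = 34.5·1000 / 0.40 = 86250 s = 23.96 h.
Applying C = C₀e^(−kt): 4.174 × 0.1516 = 0.6327 mg/L.
At the second outfall, C = (145.0·0.6327 + 23.50·110.0) / (145.0 + 23.50) = 15.89 mg/L.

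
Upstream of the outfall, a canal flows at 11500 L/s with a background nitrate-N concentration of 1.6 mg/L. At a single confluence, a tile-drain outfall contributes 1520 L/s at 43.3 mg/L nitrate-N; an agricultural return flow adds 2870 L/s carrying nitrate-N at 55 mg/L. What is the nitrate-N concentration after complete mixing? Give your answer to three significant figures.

Mixed concentration C = ΣQC/ΣQ = (11500·1.600 + 1520·43.30 + 2870·55.00) / 15890 = 242100/15890 = 15.23 mg/L.

15.2 mg/L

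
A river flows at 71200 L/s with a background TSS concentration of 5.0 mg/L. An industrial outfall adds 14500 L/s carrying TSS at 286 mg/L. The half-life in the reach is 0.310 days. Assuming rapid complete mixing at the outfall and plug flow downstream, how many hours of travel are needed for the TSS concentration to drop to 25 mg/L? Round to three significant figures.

Conservation of mass: C = (71200·5.000 + 14500·286.0) / 85700 = 4503000/85700 = 52.54 mg/L.
Half-life 0.310 d → k = ln 2 / 0.310 = 2.236 d⁻¹.
52.54·exp(−k·t) = 25 → t = ln(52.54/25)/k = 28700 s = 7.973 h.

7.97 h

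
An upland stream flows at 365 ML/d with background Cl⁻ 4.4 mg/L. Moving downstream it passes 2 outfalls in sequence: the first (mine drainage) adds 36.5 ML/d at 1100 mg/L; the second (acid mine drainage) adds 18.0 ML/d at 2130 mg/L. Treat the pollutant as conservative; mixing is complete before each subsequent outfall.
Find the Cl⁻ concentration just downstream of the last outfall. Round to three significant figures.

191 mg/L

After outfall 1: Q = 365.0 + 36.50 = 401.5 ML/d; C = (365.0·4.400 + 36.50·1100)/401.5 = 104.0 mg/L.
After outfall 2: Q = 401.5 + 18.00 = 419.5 ML/d; C = (401.5·104.0 + 18.00·2130)/419.5 = 190.9 mg/L.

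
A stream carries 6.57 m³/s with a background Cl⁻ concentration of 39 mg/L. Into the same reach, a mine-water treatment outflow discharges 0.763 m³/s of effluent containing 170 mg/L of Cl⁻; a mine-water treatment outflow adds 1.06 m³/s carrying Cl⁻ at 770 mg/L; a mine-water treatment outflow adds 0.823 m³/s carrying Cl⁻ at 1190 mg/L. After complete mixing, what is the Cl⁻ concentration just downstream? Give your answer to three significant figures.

237 mg/L

After mixing, C = (6.570·39.00 + 0.7630·170.0 + 1.060·770.0 + 0.8230·1190) / 9.216 = 2182/9.216 = 236.7 mg/L.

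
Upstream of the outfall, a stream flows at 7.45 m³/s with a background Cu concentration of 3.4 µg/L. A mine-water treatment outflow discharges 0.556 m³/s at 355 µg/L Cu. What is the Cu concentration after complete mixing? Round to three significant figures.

After mixing, C = (7.450·3.400 + 0.5560·355.0) / 8.006 = 222.7/8.006 = 27.82 µg/L.

27.8 µg/L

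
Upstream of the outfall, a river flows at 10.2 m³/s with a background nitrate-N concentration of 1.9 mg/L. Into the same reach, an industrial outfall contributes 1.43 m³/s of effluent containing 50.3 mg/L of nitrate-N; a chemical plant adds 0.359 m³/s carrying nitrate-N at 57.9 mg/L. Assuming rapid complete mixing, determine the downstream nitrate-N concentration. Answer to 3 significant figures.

Flow-weighted average: C = (10.20·1.900 + 1.430·50.30 + 0.3590·57.90) / 11.99 = 112.1/11.99 = 9.350 mg/L.

9.35 mg/L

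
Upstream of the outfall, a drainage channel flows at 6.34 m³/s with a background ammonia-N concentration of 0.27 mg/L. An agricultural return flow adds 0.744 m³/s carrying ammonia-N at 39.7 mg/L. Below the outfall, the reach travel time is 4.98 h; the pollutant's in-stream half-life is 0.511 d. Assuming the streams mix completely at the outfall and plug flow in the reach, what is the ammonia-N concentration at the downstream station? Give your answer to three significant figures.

Mixed concentration C = ΣQC/ΣQ = (6.340·0.2700 + 0.7440·39.70) / 7.084 = 31.25/7.084 = 4.411 mg/L.
Half-life 0.511 d → k = ln 2 / 0.511 = 1.356 d⁻¹.
First-order decay: C = 4.411·exp(−k·t) = 4.411·0.7547 = 3.329 mg/L.

3.33 mg/L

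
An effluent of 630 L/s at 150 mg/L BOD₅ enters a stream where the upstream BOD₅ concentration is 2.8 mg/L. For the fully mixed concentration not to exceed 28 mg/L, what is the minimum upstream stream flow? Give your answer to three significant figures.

3050 L/s

Set C_mix = 28: (Q·2.800 + 630.0·150.0) / (Q + 630.0) = 28
→ Q = 630.0·(150.0 − 28)/(28 − 2.800) = 3050 L/s.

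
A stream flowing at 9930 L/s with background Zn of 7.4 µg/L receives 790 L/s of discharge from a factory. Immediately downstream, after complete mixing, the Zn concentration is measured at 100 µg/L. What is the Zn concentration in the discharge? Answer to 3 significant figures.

Mass balance: 9930·7.400 + 790.0·Cₑ = 10720·100.0
→ Cₑ = (10720·100.0 − 9930·7.400) / 790.0 = 1264 µg/L.

1260 µg/L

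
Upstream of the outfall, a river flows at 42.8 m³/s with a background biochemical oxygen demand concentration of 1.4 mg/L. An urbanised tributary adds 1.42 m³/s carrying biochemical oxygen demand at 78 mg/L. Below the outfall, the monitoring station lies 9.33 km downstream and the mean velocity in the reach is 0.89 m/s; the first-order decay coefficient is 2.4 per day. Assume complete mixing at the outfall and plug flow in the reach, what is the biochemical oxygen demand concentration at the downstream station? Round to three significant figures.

2.88 mg/L

Conservation of mass: C = (42.80·1.400 + 1.420·78.00) / 44.22 = 170.7/44.22 = 3.860 mg/L.
Travel time t = 9.33·1000 / 0.89 = 10480 s = 2.912 h.
Decay over the reach: 3.860·exp(−kt) = 3.860·0.7474 = 2.885 mg/L.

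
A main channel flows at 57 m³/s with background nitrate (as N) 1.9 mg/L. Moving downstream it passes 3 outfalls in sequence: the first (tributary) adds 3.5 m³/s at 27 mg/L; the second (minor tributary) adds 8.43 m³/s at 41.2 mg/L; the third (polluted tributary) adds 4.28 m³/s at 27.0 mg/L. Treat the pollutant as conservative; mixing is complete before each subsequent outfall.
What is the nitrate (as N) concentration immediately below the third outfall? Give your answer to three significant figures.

Outfall 1: combined Q = 60.50 m³/s; C = (57.00·1.900 + 3.500·27.00)/60.50 = 3.352 mg/L.
Outfall 2: combined Q = 68.93 m³/s; C = (60.50·3.352 + 8.430·41.20)/68.93 = 7.981 mg/L.
Outfall 3: combined Q = 73.21 m³/s; C = (68.93·7.981 + 4.280·27.00)/73.21 = 9.093 mg/L.

9.09 mg/L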